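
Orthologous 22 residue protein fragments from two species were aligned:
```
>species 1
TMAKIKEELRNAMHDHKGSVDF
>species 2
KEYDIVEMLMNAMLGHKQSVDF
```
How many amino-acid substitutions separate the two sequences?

10

Comparing position by position, 10 residues differ: 1 (T/K), 2 (M/E), 3 (A/Y), 4 (K/D), 6 (K/V), 8 (E/M), 10 (R/M), 14 (H/L), 15 (D/G), 18 (G/Q).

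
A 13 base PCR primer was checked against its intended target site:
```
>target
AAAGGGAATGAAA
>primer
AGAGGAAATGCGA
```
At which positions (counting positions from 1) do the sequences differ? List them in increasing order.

2, 6, 11, 12

Differences at position 2 (A→G), position 6 (G→A), position 11 (A→C), position 12 (A→G).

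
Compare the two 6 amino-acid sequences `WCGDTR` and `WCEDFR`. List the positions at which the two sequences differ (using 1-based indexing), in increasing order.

3, 5

Differences at position 3 (G→E), position 5 (T→F).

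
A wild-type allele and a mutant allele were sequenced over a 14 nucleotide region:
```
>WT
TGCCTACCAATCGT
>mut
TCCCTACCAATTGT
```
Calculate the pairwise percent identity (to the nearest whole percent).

2 positions differ (2, 12), so 12 of 14 match: 12/14 = 85.71%.

86%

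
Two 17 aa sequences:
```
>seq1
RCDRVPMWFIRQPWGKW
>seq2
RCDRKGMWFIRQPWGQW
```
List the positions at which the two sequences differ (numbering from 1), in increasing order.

5, 6, 16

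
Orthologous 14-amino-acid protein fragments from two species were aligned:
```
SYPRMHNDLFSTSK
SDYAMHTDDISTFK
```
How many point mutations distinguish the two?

7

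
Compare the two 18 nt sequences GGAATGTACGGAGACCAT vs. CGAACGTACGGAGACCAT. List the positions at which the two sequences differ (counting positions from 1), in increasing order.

Differences at position 1 (G→C), position 5 (T→C).

1, 5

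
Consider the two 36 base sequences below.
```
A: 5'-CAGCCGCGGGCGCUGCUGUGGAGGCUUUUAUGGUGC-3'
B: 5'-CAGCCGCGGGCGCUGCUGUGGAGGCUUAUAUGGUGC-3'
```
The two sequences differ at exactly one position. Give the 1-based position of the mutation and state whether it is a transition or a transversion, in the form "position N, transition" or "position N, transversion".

The sequences differ only at position 28: U→A (pyrimidine→purine), a transversion.

position 28, transversion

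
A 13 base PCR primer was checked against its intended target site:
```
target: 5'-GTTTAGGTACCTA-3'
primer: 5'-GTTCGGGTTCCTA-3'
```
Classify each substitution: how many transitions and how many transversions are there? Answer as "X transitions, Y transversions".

2 transitions, 1 transversion

Transitions (purine↔purine or pyrimidine↔pyrimidine): 4 T→C, 5 A→G.
Transversions (purine↔pyrimidine): 9 A→T.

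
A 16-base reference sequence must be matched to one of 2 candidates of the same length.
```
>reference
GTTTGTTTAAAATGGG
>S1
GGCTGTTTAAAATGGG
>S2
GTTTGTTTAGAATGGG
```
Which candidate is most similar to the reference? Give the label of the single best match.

Hamming distances to reference — S1: 2; S2: 1.
Smallest is S2 with 1 mismatch.

S2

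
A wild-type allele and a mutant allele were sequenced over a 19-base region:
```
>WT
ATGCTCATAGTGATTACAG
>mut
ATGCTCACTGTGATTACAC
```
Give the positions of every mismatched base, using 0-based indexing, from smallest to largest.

7, 8, 18

Scanning 0-based: 7: T/C; 8: A/T; 18: G/C.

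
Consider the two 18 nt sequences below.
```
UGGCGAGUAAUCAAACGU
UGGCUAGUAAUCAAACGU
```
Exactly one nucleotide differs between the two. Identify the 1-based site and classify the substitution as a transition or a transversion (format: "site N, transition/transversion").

Site 5 changes G→U. G is a purine and U is a pyrimidine, so this is a transversion.

site 5, transversion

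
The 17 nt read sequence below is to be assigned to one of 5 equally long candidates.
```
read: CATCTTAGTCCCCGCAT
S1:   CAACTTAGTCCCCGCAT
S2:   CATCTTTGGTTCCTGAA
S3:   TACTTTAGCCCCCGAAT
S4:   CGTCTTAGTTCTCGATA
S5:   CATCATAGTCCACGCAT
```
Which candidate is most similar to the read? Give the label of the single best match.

S1

S1 differs at 1 site; S2 differs at 7 sites; S3 differs at 5 sites; S4 differs at 6 sites; S5 differs at 2 sites. The closest is S1.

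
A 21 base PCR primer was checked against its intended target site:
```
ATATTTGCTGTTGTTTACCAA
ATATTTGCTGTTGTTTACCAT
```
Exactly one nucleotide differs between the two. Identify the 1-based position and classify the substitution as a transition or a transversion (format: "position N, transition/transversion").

position 21, transversion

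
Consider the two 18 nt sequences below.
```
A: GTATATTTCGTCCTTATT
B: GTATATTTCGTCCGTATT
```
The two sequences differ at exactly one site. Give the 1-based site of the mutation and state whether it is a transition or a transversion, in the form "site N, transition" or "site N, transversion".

site 14, transversion

Site 14 changes T→G. T is a pyrimidine and G is a purine, so this is a transversion.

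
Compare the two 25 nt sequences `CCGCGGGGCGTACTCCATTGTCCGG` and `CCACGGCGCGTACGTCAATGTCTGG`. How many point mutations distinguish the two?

Comparing position by position, 6 sites differ: 3 (G/A), 7 (G/C), 14 (T/G), 15 (C/T), 18 (T/A), 23 (C/T).

6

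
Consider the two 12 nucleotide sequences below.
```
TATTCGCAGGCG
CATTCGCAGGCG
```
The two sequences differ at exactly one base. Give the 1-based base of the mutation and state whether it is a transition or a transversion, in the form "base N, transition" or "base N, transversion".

Base 1 changes T→C. T is a pyrimidine and C is a pyrimidine, so this is a transition.

base 1, transition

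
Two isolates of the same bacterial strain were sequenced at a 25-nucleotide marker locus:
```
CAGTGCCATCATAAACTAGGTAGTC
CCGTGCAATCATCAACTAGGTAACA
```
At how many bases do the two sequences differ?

6

Comparing position by position, 6 bases differ: 2 (A/C), 7 (C/A), 13 (A/C), 23 (G/A), 24 (T/C), 25 (C/A).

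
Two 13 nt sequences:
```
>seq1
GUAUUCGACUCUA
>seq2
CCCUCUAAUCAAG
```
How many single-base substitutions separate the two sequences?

11

The sequences differ at sites 1, 2, 3, 5, 6, 7, 9, 10, 11, 12, 13 (1-based) — 11 in total.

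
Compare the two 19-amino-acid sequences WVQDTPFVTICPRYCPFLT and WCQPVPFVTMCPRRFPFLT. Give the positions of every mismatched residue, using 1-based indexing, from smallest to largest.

2, 4, 5, 10, 14, 15

Differences at position 2 (V→C), position 4 (D→P), position 5 (T→V), position 10 (I→M), position 14 (Y→R), position 15 (C→F).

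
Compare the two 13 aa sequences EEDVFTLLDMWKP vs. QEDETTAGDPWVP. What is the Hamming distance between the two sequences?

The sequences differ at positions 1, 4, 5, 7, 8, 10, 12 (1-based) — 7 in total.

7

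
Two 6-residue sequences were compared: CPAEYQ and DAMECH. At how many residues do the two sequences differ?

5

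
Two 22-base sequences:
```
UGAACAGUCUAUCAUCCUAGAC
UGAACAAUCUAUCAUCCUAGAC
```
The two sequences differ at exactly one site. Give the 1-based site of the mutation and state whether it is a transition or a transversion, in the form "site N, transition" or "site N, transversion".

The sequences differ only at site 7: G→A (purine→purine), a transition.

site 7, transition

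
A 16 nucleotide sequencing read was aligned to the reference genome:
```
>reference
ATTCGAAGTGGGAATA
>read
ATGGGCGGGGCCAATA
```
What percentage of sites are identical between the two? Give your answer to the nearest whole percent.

56%

Mismatches at positions 3, 4, 6, 7, 9, 11, 12 (1-based): 7 of 16.
Identical positions: 9/16 = 56.25% → 56%.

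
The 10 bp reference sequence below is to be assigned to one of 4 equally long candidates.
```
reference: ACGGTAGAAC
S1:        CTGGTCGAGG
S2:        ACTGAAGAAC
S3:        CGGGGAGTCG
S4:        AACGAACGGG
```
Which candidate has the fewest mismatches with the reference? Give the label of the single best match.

Hamming distances to reference — S1: 5; S2: 2; S3: 6; S4: 7.
Smallest is S2 with 2 mismatches.

S2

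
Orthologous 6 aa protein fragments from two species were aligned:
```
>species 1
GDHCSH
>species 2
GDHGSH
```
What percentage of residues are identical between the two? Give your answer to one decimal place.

83.3%

Mismatch at position 4 (1-based): 1 of 6.
Identical positions: 5/6 = 83.33% → 83.3%.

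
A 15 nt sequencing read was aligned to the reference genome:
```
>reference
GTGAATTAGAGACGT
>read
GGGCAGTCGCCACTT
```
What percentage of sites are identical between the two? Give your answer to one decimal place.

53.3%

7 positions differ (2, 4, 6, 8, 10, 11, 14), so 8 of 15 match: 8/15 = 53.33%.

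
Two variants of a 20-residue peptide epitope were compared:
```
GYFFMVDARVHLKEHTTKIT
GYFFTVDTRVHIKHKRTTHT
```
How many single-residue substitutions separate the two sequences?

Comparing position by position, 8 positions differ: 5 (M/T), 8 (A/T), 12 (L/I), 14 (E/H), 15 (H/K), 16 (T/R), 18 (K/T), 19 (I/H).

8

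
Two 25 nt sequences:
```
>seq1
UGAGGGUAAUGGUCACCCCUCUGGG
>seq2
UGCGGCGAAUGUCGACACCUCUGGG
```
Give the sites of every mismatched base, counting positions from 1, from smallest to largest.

3, 6, 7, 12, 13, 14, 17

Differences at site 3 (A→C), site 6 (G→C), site 7 (U→G), site 12 (G→U), site 13 (U→C), site 14 (C→G), site 17 (C→A).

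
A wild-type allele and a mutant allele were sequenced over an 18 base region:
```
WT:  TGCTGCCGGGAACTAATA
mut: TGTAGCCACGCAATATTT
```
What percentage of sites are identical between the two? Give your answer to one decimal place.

8 positions differ (3, 4, 8, 9, 11, 13, 16, 18), so 10 of 18 match: 10/18 = 55.56%.

55.6%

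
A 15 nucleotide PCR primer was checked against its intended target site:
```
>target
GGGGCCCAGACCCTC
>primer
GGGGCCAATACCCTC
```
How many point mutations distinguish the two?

2

Mismatches (1-based): base 7: C→A; base 9: G→T.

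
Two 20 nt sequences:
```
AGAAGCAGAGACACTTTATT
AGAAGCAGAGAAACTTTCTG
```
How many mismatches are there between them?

Comparing position by position, 3 positions differ: 12 (C/A), 18 (A/C), 20 (T/G).

3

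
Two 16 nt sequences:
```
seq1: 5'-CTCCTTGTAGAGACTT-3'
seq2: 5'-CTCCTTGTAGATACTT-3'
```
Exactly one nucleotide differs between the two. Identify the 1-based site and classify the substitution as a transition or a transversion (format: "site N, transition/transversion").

site 12, transversion

Site 12 changes G→T. G is a purine and T is a pyrimidine, so this is a transversion.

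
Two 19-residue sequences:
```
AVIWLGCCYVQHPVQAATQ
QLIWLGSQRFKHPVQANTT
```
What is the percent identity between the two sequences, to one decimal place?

52.6%

Mismatches at positions 1, 2, 7, 8, 9, 10, 11, 17, 19 (1-based): 9 of 19.
Identical positions: 10/19 = 52.63% → 52.6%.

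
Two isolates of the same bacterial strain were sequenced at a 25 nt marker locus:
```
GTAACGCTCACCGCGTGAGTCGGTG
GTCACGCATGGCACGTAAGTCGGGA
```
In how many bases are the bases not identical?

9

Comparing position by position, 9 bases differ: 3 (A/C), 8 (T/A), 9 (C/T), 10 (A/G), 11 (C/G), 13 (G/A), 17 (G/A), 24 (T/G), 25 (G/A).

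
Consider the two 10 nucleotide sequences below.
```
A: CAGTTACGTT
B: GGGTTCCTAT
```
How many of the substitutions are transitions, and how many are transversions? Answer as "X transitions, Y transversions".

Mismatches (1-based):
position 1: C→G (pyrimidine→purine, transversion)
position 2: A→G (purine→purine, transition)
position 6: A→C (purine→pyrimidine, transversion)
position 8: G→T (purine→pyrimidine, transversion)
position 9: T→A (pyrimidine→purine, transversion)

1 transition, 4 transversions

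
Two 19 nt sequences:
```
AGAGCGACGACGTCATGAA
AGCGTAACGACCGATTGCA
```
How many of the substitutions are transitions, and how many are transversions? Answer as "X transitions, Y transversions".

2 transitions, 6 transversions

Mismatches (1-based):
site 3: A→C (purine→pyrimidine, transversion)
site 5: C→T (pyrimidine→pyrimidine, transition)
site 6: G→A (purine→purine, transition)
site 12: G→C (purine→pyrimidine, transversion)
site 13: T→G (pyrimidine→purine, transversion)
site 14: C→A (pyrimidine→purine, transversion)
site 15: A→T (purine→pyrimidine, transversion)
site 18: A→C (purine→pyrimidine, transversion)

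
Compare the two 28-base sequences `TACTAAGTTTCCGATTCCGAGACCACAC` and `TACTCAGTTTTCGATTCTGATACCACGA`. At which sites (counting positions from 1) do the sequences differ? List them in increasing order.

Scanning 1-based: 5: A/C; 11: C/T; 18: C/T; 21: G/T; 27: A/G; 28: C/A.

5, 11, 18, 21, 27, 28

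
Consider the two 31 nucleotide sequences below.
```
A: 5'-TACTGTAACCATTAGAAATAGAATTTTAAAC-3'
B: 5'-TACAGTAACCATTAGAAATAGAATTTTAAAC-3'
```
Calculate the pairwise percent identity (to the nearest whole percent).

97%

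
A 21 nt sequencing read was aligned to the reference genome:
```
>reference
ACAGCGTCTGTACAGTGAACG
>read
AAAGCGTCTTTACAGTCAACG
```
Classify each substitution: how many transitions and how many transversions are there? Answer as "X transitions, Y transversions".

Transitions (purine↔purine or pyrimidine↔pyrimidine): none.
Transversions (purine↔pyrimidine): 2 C→A, 10 G→T, 17 G→C.

0 transitions, 3 transversions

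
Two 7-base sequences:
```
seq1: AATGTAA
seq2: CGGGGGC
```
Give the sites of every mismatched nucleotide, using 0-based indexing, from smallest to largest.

0, 1, 2, 4, 5, 6

Differences at site 0 (A→C), site 1 (A→G), site 2 (T→G), site 4 (T→G), site 5 (A→G), site 6 (A→C).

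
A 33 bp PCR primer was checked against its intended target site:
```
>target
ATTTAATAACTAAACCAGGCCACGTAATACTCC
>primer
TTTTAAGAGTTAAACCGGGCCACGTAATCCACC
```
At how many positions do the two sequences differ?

Mismatches (1-based): position 1: A→T; position 7: T→G; position 9: A→G; position 10: C→T; position 17: A→G; position 29: A→C; position 31: T→A.

7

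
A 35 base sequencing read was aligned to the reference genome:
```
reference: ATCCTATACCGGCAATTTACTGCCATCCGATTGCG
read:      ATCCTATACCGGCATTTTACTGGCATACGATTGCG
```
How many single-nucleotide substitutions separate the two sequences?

3

Comparing position by position, 3 bases differ: 15 (A/T), 23 (C/G), 27 (C/A).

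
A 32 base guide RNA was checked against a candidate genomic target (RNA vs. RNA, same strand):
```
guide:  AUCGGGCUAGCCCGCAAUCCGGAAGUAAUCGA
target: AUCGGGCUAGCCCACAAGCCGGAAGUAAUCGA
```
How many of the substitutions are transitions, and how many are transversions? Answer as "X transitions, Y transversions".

1 transition, 1 transversion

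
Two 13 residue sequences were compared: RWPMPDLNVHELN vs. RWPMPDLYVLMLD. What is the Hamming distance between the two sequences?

Mismatches (1-based): position 8: N→Y; position 10: H→L; position 11: E→M; position 13: N→D.

4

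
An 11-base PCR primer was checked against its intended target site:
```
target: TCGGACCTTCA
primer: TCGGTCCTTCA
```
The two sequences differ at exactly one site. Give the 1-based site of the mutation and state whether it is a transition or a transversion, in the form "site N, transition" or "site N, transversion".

The sequences differ only at site 5: A→T (purine→pyrimidine), a transversion.

site 5, transversion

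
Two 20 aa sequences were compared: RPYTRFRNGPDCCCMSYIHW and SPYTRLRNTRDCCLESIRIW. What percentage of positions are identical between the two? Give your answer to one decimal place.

9 positions differ (1, 6, 9, 10, 14, 15, 17, 18, 19), so 11 of 20 match: 11/20 = 55%.

55.0%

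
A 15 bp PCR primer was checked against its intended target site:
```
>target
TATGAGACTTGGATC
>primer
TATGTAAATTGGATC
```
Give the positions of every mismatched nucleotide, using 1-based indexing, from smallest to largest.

Scanning 1-based: 5: A/T; 6: G/A; 8: C/A.

5, 6, 8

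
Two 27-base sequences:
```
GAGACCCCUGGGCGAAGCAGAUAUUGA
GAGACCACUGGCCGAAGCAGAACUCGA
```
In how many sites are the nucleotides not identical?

5

The sequences differ at sites 7, 12, 22, 23, 25 (1-based) — 5 in total.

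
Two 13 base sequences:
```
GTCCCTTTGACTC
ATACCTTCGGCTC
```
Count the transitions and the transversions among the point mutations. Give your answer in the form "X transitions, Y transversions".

3 transitions, 1 transversion

Transitions (purine↔purine or pyrimidine↔pyrimidine): 1 G→A, 8 T→C, 10 A→G.
Transversions (purine↔pyrimidine): 3 C→A.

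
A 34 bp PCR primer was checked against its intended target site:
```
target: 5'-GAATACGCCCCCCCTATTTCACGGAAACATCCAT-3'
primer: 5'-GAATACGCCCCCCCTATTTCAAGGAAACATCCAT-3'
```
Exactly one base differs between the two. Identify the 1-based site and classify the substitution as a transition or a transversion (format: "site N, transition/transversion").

site 22, transversion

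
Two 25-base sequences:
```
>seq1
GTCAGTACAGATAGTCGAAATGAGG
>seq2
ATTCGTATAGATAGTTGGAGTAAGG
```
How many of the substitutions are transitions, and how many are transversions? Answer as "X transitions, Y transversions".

7 transitions, 1 transversion

Mismatches (1-based):
site 1: G→A (purine→purine, transition)
site 3: C→T (pyrimidine→pyrimidine, transition)
site 4: A→C (purine→pyrimidine, transversion)
site 8: C→T (pyrimidine→pyrimidine, transition)
site 16: C→T (pyrimidine→pyrimidine, transition)
site 18: A→G (purine→purine, transition)
site 20: A→G (purine→purine, transition)
site 22: G→A (purine→purine, transition)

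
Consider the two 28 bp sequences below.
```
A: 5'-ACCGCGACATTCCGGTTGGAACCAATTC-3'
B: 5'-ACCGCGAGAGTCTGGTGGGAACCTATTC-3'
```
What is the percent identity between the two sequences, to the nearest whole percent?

Mismatches at positions 8, 10, 13, 17, 24 (1-based): 5 of 28.
Identical positions: 23/28 = 82.14% → 82%.

82%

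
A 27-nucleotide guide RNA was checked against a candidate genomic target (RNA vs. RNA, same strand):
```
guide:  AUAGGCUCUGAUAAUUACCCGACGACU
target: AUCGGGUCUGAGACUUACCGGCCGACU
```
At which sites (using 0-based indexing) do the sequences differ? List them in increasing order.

2, 5, 11, 13, 19, 21

Differences at site 2 (A→C), site 5 (C→G), site 11 (U→G), site 13 (A→C), site 19 (C→G), site 21 (A→C).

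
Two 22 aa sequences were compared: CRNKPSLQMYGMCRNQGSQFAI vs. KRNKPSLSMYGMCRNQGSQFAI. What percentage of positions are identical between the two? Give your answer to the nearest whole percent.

91%

2 positions differ (1, 8), so 20 of 22 match: 20/22 = 90.91%.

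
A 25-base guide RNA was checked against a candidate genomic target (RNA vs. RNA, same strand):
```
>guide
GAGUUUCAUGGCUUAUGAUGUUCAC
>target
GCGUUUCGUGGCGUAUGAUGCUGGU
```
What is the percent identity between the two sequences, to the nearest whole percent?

Mismatches at positions 2, 8, 13, 21, 23, 24, 25 (1-based): 7 of 25.
Identical positions: 18/25 = 72% → 72%.

72%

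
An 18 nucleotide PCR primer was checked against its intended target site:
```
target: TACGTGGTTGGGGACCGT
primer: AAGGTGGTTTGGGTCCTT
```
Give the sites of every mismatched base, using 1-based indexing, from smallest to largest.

1, 3, 10, 14, 17

Scanning 1-based: 1: T/A; 3: C/G; 10: G/T; 14: A/T; 17: G/T.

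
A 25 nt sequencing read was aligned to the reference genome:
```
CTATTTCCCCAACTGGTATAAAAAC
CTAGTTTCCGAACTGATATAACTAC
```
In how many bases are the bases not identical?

Comparing position by position, 6 bases differ: 4 (T/G), 7 (C/T), 10 (C/G), 16 (G/A), 22 (A/C), 23 (A/T).

6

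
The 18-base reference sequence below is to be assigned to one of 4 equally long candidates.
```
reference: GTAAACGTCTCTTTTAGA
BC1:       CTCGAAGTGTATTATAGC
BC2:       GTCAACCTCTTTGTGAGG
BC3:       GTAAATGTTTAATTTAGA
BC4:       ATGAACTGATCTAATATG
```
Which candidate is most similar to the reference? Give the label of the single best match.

BC3

Hamming distances to reference — BC1: 8; BC2: 6; BC3: 4; BC4: 9.
Smallest is BC3 with 4 mismatches.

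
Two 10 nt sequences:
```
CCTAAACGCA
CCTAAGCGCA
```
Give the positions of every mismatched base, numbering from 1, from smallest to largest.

6

Scanning 1-based: 6: A/G.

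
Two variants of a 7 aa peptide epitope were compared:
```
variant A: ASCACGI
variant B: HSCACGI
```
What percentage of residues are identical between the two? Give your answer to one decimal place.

85.7%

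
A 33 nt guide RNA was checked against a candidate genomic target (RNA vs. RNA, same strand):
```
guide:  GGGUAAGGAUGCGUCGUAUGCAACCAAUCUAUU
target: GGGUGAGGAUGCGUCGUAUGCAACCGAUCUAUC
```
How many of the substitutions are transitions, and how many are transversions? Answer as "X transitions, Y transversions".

3 transitions, 0 transversions

Mismatches (1-based):
position 5: A→G (purine→purine, transition)
position 26: A→G (purine→purine, transition)
position 33: U→C (pyrimidine→pyrimidine, transition)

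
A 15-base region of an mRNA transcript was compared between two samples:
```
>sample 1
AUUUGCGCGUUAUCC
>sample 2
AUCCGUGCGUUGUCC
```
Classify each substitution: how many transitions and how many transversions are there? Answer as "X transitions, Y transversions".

Transitions (purine↔purine or pyrimidine↔pyrimidine): 3 U→C, 4 U→C, 6 C→U, 12 A→G.
Transversions (purine↔pyrimidine): none.

4 transitions, 0 transversions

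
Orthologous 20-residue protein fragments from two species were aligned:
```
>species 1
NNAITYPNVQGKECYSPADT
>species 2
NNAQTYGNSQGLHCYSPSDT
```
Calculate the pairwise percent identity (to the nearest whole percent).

70%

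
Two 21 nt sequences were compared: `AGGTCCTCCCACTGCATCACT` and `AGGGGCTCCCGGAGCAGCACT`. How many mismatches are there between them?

Mismatches (1-based): base 4: T→G; base 5: C→G; base 11: A→G; base 12: C→G; base 13: T→A; base 17: T→G.

6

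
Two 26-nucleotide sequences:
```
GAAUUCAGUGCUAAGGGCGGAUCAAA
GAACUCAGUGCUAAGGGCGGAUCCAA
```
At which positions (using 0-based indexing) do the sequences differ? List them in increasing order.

Scanning 0-based: 3: U/C; 23: A/C.

3, 23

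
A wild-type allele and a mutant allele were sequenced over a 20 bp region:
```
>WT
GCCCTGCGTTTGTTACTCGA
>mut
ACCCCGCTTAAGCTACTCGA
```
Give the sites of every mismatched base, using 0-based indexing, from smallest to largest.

Differences at site 0 (G→A), site 4 (T→C), site 7 (G→T), site 9 (T→A), site 10 (T→A), site 12 (T→C).

0, 4, 7, 9, 10, 12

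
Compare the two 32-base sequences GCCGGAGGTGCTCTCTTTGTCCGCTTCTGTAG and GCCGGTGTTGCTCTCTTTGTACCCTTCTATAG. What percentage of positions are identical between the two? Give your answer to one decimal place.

84.4%

5 positions differ (6, 8, 21, 23, 29), so 27 of 32 match: 27/32 = 84.38%.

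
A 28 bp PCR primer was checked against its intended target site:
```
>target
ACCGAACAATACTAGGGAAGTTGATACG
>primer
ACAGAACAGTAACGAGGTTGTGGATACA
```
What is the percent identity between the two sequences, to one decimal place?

64.3%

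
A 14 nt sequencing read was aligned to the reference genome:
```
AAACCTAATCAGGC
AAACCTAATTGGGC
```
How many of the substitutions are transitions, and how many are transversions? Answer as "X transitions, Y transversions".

Mismatches (1-based):
position 10: C→T (pyrimidine→pyrimidine, transition)
position 11: A→G (purine→purine, transition)

2 transitions, 0 transversions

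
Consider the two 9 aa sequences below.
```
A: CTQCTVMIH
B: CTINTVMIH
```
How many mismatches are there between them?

2

The sequences differ at residues 3, 4 (1-based) — 2 in total.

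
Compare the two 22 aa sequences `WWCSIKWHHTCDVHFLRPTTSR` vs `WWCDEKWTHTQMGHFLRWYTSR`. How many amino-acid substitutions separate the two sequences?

8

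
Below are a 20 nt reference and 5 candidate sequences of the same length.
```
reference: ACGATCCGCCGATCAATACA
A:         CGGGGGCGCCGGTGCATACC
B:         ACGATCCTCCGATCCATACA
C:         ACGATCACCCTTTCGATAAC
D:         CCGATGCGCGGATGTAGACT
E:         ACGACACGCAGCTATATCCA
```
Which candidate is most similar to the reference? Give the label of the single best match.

B

Hamming distances to reference — A: 9; B: 2; C: 7; D: 7; E: 7.
Smallest is B with 2 mismatches.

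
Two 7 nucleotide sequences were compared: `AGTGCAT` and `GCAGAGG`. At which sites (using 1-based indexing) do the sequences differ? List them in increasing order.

Differences at site 1 (A→G), site 2 (G→C), site 3 (T→A), site 5 (C→A), site 6 (A→G), site 7 (T→G).

1, 2, 3, 5, 6, 7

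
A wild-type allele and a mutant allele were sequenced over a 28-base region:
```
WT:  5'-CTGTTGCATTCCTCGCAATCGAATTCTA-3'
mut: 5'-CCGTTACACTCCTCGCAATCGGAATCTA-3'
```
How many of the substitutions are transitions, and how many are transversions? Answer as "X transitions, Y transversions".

Mismatches (1-based):
base 2: T→C (pyrimidine→pyrimidine, transition)
base 6: G→A (purine→purine, transition)
base 9: T→C (pyrimidine→pyrimidine, transition)
base 22: A→G (purine→purine, transition)
base 24: T→A (pyrimidine→purine, transversion)

4 transitions, 1 transversion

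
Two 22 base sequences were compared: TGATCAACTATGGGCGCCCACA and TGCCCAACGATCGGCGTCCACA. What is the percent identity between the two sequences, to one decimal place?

77.3%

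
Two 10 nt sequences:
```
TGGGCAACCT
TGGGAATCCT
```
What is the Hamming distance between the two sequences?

2

Mismatches (1-based): position 5: C→A; position 7: A→T.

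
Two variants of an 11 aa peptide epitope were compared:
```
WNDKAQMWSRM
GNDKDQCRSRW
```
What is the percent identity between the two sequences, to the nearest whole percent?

55%

Mismatches at positions 1, 5, 7, 8, 11 (1-based): 5 of 11.
Identical positions: 6/11 = 54.55% → 55%.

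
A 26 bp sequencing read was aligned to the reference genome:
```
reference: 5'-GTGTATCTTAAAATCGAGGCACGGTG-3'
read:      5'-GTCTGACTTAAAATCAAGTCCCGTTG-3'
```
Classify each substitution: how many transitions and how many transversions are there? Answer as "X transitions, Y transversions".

Mismatches (1-based):
base 3: G→C (purine→pyrimidine, transversion)
base 5: A→G (purine→purine, transition)
base 6: T→A (pyrimidine→purine, transversion)
base 16: G→A (purine→purine, transition)
base 19: G→T (purine→pyrimidine, transversion)
base 21: A→C (purine→pyrimidine, transversion)
base 24: G→T (purine→pyrimidine, transversion)

2 transitions, 5 transversions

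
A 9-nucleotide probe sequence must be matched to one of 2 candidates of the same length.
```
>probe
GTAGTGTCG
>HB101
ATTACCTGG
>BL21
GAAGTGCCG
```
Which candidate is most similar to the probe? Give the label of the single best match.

Hamming distances to probe — HB101: 6; BL21: 2.
Smallest is BL21 with 2 mismatches.

BL21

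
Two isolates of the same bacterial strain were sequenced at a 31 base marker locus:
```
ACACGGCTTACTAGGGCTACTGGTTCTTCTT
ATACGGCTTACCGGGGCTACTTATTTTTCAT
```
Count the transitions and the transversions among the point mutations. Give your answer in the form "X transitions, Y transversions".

Transitions (purine↔purine or pyrimidine↔pyrimidine): 2 C→T, 12 T→C, 13 A→G, 23 G→A, 26 C→T.
Transversions (purine↔pyrimidine): 22 G→T, 30 T→A.

5 transitions, 2 transversions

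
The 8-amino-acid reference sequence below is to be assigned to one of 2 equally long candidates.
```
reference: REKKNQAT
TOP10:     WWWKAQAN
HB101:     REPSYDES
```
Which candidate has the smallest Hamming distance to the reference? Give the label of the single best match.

Hamming distances to reference — TOP10: 5; HB101: 6.
Smallest is TOP10 with 5 mismatches.

TOP10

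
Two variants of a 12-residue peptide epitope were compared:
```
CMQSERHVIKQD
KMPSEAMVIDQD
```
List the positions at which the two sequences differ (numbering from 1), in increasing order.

1, 3, 6, 7, 10

Differences at position 1 (C→K), position 3 (Q→P), position 6 (R→A), position 7 (H→M), position 10 (K→D).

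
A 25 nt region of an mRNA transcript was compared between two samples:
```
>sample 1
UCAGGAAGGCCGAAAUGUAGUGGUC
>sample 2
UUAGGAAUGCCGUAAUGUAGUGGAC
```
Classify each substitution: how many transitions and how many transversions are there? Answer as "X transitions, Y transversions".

Mismatches (1-based):
base 2: C→U (pyrimidine→pyrimidine, transition)
base 8: G→U (purine→pyrimidine, transversion)
base 13: A→U (purine→pyrimidine, transversion)
base 24: U→A (pyrimidine→purine, transversion)

1 transition, 3 transversions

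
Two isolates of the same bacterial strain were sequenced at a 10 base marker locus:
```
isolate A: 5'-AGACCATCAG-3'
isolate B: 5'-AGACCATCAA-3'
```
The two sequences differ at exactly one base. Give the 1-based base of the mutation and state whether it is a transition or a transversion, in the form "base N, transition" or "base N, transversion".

base 10, transition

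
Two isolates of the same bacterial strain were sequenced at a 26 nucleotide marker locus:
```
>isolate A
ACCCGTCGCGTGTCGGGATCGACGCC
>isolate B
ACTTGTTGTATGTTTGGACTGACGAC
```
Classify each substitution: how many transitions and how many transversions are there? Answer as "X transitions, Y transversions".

8 transitions, 2 transversions

Mismatches (1-based):
position 3: C→T (pyrimidine→pyrimidine, transition)
position 4: C→T (pyrimidine→pyrimidine, transition)
position 7: C→T (pyrimidine→pyrimidine, transition)
position 9: C→T (pyrimidine→pyrimidine, transition)
position 10: G→A (purine→purine, transition)
position 14: C→T (pyrimidine→pyrimidine, transition)
position 15: G→T (purine→pyrimidine, transversion)
position 19: T→C (pyrimidine→pyrimidine, transition)
position 20: C→T (pyrimidine→pyrimidine, transition)
position 25: C→A (pyrimidine→purine, transversion)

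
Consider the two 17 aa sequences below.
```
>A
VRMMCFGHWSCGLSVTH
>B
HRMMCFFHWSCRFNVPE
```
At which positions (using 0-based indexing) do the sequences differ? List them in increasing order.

Scanning 0-based: 0: V/H; 6: G/F; 11: G/R; 12: L/F; 13: S/N; 15: T/P; 16: H/E.

0, 6, 11, 12, 13, 15, 16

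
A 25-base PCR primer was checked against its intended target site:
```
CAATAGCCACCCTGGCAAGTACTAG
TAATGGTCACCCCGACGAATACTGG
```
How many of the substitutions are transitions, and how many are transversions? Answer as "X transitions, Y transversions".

Transitions (purine↔purine or pyrimidine↔pyrimidine): 1 C→T, 5 A→G, 7 C→T, 13 T→C, 15 G→A, 17 A→G, 19 G→A, 24 A→G.
Transversions (purine↔pyrimidine): none.

8 transitions, 0 transversions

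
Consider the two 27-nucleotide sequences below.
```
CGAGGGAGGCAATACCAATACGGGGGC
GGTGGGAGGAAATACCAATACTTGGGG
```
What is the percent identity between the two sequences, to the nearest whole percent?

78%

Mismatches at positions 1, 3, 10, 22, 23, 27 (1-based): 6 of 27.
Identical positions: 21/27 = 77.78% → 78%.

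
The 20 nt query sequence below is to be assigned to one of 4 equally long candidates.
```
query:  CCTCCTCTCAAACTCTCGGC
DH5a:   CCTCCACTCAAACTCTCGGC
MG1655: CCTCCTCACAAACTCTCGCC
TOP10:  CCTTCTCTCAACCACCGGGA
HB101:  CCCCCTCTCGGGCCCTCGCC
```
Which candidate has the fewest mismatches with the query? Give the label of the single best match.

DH5a

DH5a differs at 1 site; MG1655 differs at 2 sites; TOP10 differs at 6 sites; HB101 differs at 6 sites. The closest is DH5a.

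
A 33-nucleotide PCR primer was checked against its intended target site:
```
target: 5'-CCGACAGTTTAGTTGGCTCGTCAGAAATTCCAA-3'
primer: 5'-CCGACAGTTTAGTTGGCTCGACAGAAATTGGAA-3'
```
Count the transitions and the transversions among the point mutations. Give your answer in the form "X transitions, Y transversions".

0 transitions, 3 transversions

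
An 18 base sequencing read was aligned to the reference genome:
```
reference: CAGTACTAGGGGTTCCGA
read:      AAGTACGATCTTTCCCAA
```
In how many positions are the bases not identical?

Comparing position by position, 8 positions differ: 1 (C/A), 7 (T/G), 9 (G/T), 10 (G/C), 11 (G/T), 12 (G/T), 14 (T/C), 17 (G/A).

8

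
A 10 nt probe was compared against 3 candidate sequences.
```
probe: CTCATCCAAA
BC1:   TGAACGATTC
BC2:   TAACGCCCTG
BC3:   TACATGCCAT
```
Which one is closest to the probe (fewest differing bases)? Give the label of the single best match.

BC3

BC1 differs at 9 bases; BC2 differs at 8 bases; BC3 differs at 5 bases. The closest is BC3.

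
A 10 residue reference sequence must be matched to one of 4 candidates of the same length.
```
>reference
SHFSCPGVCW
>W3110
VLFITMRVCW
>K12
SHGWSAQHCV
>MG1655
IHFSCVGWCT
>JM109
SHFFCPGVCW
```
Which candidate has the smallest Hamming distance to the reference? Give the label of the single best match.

W3110 differs at 6 positions; K12 differs at 7 positions; MG1655 differs at 4 positions; JM109 differs at 1 position. The closest is JM109.

JM109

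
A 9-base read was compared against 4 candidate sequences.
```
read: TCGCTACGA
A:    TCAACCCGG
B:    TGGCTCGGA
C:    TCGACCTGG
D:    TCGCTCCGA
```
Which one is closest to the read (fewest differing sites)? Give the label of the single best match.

Hamming distances to read — A: 5; B: 3; C: 5; D: 1.
Smallest is D with 1 mismatch.

D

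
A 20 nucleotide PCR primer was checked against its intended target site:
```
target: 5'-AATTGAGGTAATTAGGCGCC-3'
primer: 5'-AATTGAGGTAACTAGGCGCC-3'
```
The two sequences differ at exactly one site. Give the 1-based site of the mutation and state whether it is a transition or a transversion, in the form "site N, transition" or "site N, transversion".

The sequences differ only at site 12: T→C (pyrimidine→pyrimidine), a transition.

site 12, transition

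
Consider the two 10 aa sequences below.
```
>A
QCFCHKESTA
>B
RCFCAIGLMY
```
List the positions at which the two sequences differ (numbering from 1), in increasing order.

Scanning 1-based: 1: Q/R; 5: H/A; 6: K/I; 7: E/G; 8: S/L; 9: T/M; 10: A/Y.

1, 5, 6, 7, 8, 9, 10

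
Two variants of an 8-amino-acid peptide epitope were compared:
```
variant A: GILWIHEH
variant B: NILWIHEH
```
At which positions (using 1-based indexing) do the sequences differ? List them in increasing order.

1

Scanning 1-based: 1: G/N.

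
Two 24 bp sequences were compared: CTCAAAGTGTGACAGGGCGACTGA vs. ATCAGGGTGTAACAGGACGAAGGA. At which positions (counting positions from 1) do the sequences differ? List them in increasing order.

1, 5, 6, 11, 17, 21, 22

Differences at position 1 (C→A), position 5 (A→G), position 6 (A→G), position 11 (G→A), position 17 (G→A), position 21 (C→A), position 22 (T→G).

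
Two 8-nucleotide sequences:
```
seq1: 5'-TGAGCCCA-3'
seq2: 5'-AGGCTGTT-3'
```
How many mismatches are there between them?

7

The sequences differ at bases 1, 3, 4, 5, 6, 7, 8 (1-based) — 7 in total.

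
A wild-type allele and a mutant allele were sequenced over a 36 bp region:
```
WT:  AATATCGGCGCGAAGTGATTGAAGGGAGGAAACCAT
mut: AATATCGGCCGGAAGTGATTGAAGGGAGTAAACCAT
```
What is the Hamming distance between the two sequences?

3

Comparing position by position, 3 positions differ: 10 (G/C), 11 (C/G), 29 (G/T).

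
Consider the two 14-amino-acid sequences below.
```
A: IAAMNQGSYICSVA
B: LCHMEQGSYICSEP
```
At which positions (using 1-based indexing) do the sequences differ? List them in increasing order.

1, 2, 3, 5, 13, 14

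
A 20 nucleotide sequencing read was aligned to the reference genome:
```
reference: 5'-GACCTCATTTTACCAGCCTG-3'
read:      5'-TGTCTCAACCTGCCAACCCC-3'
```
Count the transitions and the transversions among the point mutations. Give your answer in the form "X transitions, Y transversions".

Transitions (purine↔purine or pyrimidine↔pyrimidine): 2 A→G, 3 C→T, 9 T→C, 10 T→C, 12 A→G, 16 G→A, 19 T→C.
Transversions (purine↔pyrimidine): 1 G→T, 8 T→A, 20 G→C.

7 transitions, 3 transversions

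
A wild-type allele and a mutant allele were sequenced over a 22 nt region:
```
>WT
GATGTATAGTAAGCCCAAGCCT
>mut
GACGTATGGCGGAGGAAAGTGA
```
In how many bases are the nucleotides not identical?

12

Comparing position by position, 12 bases differ: 3 (T/C), 8 (A/G), 10 (T/C), 11 (A/G), 12 (A/G), 13 (G/A), 14 (C/G), 15 (C/G), 16 (C/A), 20 (C/T), 21 (C/G), 22 (T/A).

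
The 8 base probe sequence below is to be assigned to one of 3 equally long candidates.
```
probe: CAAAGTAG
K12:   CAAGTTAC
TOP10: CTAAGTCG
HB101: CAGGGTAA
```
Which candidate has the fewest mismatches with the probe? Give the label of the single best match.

K12 differs at 3 sites; TOP10 differs at 2 sites; HB101 differs at 3 sites. The closest is TOP10.

TOP10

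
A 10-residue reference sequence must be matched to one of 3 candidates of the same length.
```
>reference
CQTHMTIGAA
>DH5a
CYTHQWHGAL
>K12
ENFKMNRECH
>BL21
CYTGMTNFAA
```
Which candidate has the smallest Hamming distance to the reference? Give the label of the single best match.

BL21

Hamming distances to reference — DH5a: 5; K12: 9; BL21: 4.
Smallest is BL21 with 4 mismatches.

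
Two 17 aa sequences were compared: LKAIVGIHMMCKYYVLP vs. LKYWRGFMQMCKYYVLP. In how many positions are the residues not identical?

Comparing position by position, 6 positions differ: 3 (A/Y), 4 (I/W), 5 (V/R), 7 (I/F), 8 (H/M), 9 (M/Q).

6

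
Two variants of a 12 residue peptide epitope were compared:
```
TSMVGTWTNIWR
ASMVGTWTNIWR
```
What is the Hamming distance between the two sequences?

1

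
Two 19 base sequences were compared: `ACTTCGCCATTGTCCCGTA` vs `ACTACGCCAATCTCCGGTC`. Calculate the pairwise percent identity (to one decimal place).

5 positions differ (4, 10, 12, 16, 19), so 14 of 19 match: 14/19 = 73.68%.

73.7%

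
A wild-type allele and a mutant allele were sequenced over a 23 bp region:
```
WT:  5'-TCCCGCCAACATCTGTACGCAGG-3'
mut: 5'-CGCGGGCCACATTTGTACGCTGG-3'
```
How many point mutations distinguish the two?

7

Comparing position by position, 7 positions differ: 1 (T/C), 2 (C/G), 4 (C/G), 6 (C/G), 8 (A/C), 13 (C/T), 21 (A/T).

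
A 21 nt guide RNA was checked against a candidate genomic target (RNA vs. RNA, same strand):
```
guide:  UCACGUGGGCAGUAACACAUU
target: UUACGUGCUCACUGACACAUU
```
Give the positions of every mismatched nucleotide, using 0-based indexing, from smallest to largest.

1, 7, 8, 11, 13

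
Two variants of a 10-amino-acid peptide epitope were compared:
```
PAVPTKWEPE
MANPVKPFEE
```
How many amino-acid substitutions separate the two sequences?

Mismatches (1-based): residue 1: P→M; residue 3: V→N; residue 5: T→V; residue 7: W→P; residue 8: E→F; residue 9: P→E.

6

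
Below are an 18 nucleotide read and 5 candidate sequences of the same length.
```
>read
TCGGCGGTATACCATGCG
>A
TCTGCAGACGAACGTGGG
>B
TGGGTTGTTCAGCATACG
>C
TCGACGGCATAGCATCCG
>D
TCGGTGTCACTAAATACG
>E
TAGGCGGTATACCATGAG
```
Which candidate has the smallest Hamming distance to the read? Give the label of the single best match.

A differs at 8 bases; B differs at 7 bases; C differs at 4 bases; D differs at 8 bases; E differs at 2 bases. The closest is E.

E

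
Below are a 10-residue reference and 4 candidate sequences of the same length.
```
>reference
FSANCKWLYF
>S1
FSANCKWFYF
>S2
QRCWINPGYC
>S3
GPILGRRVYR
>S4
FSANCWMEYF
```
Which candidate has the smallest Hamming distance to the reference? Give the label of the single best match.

Hamming distances to reference — S1: 1; S2: 9; S3: 9; S4: 3.
Smallest is S1 with 1 mismatch.

S1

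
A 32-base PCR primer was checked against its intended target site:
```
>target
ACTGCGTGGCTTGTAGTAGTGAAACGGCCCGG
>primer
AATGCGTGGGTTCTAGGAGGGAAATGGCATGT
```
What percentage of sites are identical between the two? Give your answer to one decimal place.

9 positions differ (2, 10, 13, 17, 20, 25, 29, 30, 32), so 23 of 32 match: 23/32 = 71.88%.

71.9%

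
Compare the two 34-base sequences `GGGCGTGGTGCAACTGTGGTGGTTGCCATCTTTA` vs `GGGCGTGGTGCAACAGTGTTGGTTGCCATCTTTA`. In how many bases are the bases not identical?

The sequences differ at bases 15, 19 (1-based) — 2 in total.

2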